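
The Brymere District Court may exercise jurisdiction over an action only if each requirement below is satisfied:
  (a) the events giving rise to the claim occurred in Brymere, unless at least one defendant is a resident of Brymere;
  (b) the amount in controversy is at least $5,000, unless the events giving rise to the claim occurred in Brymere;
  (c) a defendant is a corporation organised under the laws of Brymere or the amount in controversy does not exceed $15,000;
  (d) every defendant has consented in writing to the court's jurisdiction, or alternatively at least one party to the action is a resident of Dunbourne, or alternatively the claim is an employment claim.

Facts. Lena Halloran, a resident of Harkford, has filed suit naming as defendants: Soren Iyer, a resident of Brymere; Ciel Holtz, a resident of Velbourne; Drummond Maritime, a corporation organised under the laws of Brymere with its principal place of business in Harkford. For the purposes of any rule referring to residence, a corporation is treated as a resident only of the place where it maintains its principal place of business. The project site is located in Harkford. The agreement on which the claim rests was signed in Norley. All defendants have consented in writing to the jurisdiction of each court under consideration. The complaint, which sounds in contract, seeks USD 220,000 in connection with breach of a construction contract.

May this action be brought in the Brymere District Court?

The Brymere District Court:
  (a) The operative events occurred in Harkford, not Brymere. However, Soren Iyer resides in Brymere, so the 'unless' proviso supplies this condition. Condition met.
  (b) The amount in controversy is $220,000, which meets the USD 5,000 floor. Condition met.
  (c) Drummond Maritime is organised under the laws of Brymere — that alternative is enough. Condition met.
  (d) Every defendant has filed written consent — that alternative is enough. Satisfied.
  → The court has jurisdiction.

Yes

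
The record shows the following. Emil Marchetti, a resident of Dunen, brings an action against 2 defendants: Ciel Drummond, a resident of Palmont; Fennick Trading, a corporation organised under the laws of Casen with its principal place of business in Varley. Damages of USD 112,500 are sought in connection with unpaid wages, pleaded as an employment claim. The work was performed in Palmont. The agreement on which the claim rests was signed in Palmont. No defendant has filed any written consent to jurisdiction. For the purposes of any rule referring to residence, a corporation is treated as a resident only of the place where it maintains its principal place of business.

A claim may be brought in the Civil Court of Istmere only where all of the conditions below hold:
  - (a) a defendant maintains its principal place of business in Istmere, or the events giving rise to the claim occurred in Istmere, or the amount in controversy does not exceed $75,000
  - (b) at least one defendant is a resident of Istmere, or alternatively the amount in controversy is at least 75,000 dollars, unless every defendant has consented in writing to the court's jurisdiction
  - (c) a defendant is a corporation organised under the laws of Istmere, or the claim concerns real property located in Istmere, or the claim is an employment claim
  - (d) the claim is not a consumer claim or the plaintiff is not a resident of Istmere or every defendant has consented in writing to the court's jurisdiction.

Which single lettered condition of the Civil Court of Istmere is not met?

(a)

The Civil Court of Istmere:
  (a) The corporate defendant(s) have their principal place of business in Varley, not Istmere; the operative events occurred in Palmont, not Istmere; the amount in controversy is 112,500 dollars, above the 75,000 dollars ceiling — no alternative holds. Fails.
  (b) The amount in controversy is USD 112,500, which meets the 75,000 dollars floor, which satisfies one of the alternatives. Condition met.
  (c) The claim is an employment claim, which satisfies one of the alternatives. Met.
  (d) The claim is an employment claim, not a consumer claim, so this disjunct is met. Met.
Only condition (a) fails.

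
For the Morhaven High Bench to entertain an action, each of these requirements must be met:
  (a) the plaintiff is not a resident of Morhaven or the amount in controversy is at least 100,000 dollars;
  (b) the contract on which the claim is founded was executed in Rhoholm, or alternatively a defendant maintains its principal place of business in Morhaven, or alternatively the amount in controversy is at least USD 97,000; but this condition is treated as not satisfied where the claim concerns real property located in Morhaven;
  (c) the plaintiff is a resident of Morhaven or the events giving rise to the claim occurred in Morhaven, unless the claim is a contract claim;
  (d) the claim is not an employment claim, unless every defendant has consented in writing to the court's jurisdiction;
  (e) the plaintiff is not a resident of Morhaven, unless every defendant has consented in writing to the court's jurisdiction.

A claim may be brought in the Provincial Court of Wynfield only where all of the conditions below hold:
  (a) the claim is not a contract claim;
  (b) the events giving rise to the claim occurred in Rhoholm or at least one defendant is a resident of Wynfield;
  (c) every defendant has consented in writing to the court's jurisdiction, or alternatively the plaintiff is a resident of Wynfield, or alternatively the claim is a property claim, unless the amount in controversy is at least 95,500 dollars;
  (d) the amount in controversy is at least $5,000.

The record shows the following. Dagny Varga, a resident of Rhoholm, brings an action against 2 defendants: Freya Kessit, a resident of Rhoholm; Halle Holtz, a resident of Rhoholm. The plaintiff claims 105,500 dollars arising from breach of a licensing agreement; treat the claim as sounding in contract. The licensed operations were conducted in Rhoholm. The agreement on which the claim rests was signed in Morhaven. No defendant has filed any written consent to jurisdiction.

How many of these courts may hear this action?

1

The Morhaven High Bench:
  (a) The plaintiff resides in Rhoholm, which is not Morhaven, which satisfies one of the alternatives. Condition met.
  (b) The amount in controversy is USD 105,500, which meets the 97,000 dollars floor, which satisfies one of the alternatives. The carve-out does not apply: the claim does not concern real property. Satisfied.
  (c) The plaintiff resides in Rhoholm, not Morhaven; the operative events occurred in Rhoholm, not Morhaven — every alternative fails. However, the claim is a contract claim, so the 'unless' proviso supplies this condition. Condition met.
  (d) The claim is a contract claim, not an employment claim. Condition met.
  (e) The plaintiff resides in Rhoholm, which is not Morhaven. Condition met.
  → Every requirement is satisfied — jurisdiction.
The Provincial Court of Wynfield:
  (a) The claim is a contract claim. Not satisfied.
  (b) The operative events occurred in Rhoholm, so one alternative holds. Met.
  (c) No such written consent has been filed; the plaintiff resides in Rhoholm, not Wynfield; the claim is a contract claim, not a property claim — none of the alternatives is met. However, the amount in controversy is 105,500 dollars, which meets the 95,500 dollars floor, so the 'unless' proviso supplies this condition. Met.
  (d) The amount in controversy is 105,500 dollars, which meets the 5,000 dollars floor. Condition met.
  → No jurisdiction.
Courts with jurisdiction: the Morhaven High Bench — 1 in total.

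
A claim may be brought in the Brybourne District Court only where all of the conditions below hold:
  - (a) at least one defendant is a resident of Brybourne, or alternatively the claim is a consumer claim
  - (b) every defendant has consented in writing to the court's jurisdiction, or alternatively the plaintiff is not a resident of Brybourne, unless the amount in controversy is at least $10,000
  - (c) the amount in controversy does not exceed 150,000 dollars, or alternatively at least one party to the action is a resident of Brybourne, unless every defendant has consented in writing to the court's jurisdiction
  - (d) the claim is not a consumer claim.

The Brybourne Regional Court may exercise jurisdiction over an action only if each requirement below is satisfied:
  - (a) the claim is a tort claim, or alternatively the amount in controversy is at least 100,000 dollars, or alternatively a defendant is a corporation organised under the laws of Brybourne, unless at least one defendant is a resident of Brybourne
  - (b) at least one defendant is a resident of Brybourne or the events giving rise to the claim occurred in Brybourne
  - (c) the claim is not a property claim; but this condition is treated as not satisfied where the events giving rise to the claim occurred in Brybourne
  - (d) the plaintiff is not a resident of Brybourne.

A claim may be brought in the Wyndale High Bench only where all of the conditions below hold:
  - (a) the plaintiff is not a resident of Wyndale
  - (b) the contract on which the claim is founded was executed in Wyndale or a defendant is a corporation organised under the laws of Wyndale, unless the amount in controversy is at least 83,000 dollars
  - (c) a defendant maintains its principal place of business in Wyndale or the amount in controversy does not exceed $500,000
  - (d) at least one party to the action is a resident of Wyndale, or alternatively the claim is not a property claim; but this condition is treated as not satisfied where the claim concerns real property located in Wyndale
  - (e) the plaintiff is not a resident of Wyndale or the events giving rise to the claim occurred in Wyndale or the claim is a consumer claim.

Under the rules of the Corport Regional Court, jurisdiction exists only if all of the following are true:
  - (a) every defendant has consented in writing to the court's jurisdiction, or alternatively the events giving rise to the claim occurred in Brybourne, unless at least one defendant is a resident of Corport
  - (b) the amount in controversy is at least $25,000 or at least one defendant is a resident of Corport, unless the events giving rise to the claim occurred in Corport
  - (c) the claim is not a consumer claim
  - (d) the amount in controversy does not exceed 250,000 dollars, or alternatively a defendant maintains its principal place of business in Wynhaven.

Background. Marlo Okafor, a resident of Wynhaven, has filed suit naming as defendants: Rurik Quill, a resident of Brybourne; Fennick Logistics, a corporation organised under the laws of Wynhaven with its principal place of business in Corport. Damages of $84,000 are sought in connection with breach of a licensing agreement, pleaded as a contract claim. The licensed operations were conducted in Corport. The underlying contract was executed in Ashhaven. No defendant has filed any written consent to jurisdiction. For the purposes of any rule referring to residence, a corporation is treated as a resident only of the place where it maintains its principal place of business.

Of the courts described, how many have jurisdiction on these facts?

4

The Brybourne District Court:
  (a) Rurik Quill resides in Brybourne, so this disjunct is met. Satisfied.
  (b) The plaintiff resides in Wynhaven, which is not Brybourne, so one alternative holds. Condition met.
  (c) The amount in controversy is USD 84,000, within the USD 150,000 ceiling — that alternative is enough. Met.
  (d) The claim is a contract claim, not a consumer claim. Met.
  → Jurisdiction lies.
The Brybourne Regional Court:
  (a) The claim is a contract claim, not a tort claim; the amount in controversy is $84,000, below the USD 100,000 floor; the corporate defendant(s) are organised in Wynhaven, not Brybourne — every alternative fails. However, Rurik Quill resides in Brybourne, so the 'unless' proviso supplies this condition. Met.
  (b) Rurik Quill resides in Brybourne, so one alternative holds. Met.
  (c) The claim is a contract claim, not a property claim. And the carve-out is inapplicable — the operative events occurred in Corport, not Brybourne. Condition met.
  (d) The plaintiff resides in Wynhaven, which is not Brybourne. Condition met.
  → All conditions met; jurisdiction exists.
The Wyndale High Bench:
  (a) The plaintiff resides in Wynhaven, which is not Wyndale. Satisfied.
  (b) The contract was executed in Ashhaven, not Wyndale; the corporate defendant(s) are organised in Wynhaven, not Wyndale — no alternative holds. The proviso rescues it, though: the amount in controversy is 84,000 dollars, which meets the USD 83,000 floor. Condition met.
  (c) The amount in controversy is $84,000, within the 500,000 dollars ceiling — that alternative is enough. Met.
  (d) The claim is a contract claim, not a property claim, so one alternative holds. The exception is not triggered, since the claim does not concern real property. Met.
  (e) The plaintiff resides in Wynhaven, which is not Wyndale, so this disjunct is met. Satisfied.
  → All conditions met; jurisdiction exists.
The Corport Regional Court:
  (a) No such written consent has been filed; the operative events occurred in Corport, not Brybourne — no alternative holds. But Fennick Logistics resides in Corport, and the 'unless' clause therefore excuses the requirement. Condition met.
  (b) The amount in controversy is $84,000, which meets the 25,000 dollars floor, so one alternative holds. Condition met.
  (c) The claim is a contract claim, not a consumer claim. Met.
  (d) The amount in controversy is USD 84,000, within the USD 250,000 ceiling, so this disjunct is met. Met.
  → The court has jurisdiction.
Courts with jurisdiction: the Brybourne District Court, the Brybourne Regional Court, the Wyndale High Bench, the Corport Regional Court — 4 in total.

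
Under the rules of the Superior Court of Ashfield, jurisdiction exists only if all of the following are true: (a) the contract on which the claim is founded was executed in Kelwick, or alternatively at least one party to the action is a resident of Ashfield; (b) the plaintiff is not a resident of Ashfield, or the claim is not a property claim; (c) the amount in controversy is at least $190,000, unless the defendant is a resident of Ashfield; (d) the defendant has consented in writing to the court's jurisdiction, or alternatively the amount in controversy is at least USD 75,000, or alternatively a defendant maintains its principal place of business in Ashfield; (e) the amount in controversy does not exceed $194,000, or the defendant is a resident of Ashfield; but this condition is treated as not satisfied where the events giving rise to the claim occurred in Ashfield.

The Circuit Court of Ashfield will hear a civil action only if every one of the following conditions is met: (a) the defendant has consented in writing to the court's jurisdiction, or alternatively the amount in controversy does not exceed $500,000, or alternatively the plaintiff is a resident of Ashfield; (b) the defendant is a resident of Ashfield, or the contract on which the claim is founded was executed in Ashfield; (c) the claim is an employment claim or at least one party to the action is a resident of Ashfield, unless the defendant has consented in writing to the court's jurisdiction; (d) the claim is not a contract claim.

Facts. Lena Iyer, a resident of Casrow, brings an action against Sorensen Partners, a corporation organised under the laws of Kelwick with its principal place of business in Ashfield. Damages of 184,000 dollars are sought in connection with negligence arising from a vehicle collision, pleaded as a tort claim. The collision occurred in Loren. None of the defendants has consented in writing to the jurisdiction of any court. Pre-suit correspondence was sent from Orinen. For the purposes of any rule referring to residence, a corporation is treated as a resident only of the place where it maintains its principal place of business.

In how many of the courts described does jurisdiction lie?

The Superior Court of Ashfield:
  (a) Sorensen Partners resides in Ashfield, which satisfies one of the alternatives. Condition met.
  (b) The plaintiff resides in Casrow, which is not Ashfield, so this disjunct is met. Condition met.
  (c) The amount in controversy is USD 184,000, below the $190,000 floor. However, the defendant resides in Ashfield, so the 'unless' proviso supplies this condition. Condition met.
  (d) The amount in controversy is $184,000, which meets the $75,000 floor, so one alternative holds. Satisfied.
  (e) The amount in controversy is USD 184,000, within the 194,000 dollars ceiling, so one alternative holds. And the carve-out is inapplicable — the operative events occurred in Loren, not Ashfield. Condition met.
  → Jurisdiction lies.
The Circuit Court of Ashfield:
  (a) The amount in controversy is USD 184,000, within the 500,000 dollars ceiling — that alternative is enough. Satisfied.
  (b) The defendant resides in Ashfield, which satisfies one of the alternatives. Satisfied.
  (c) Sorensen Partners resides in Ashfield, so this disjunct is met. Condition met.
  (d) The claim is a tort claim, not a contract claim. Met.
  → Every requirement is satisfied — jurisdiction.
Courts with jurisdiction: the Superior Court of Ashfield, the Circuit Court of Ashfield — 2 in total.

2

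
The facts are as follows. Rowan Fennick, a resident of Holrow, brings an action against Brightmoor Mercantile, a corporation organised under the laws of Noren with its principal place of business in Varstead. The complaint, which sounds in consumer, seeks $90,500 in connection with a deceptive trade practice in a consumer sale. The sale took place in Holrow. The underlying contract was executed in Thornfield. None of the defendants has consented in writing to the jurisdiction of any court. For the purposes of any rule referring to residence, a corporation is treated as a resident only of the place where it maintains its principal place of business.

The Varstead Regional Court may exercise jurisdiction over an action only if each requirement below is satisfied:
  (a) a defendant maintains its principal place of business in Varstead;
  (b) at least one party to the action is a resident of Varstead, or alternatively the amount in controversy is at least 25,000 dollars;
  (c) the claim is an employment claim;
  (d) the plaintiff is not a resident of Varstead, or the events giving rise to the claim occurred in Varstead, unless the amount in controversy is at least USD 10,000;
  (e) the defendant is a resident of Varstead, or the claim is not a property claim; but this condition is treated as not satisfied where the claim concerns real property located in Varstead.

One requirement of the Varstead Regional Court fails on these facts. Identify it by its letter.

(c)

The Varstead Regional Court:
  (a) Brightmoor Mercantile has its principal place of business in Varstead. Met.
  (b) Brightmoor Mercantile resides in Varstead — that alternative is enough. Met.
  (c) The claim is a consumer claim, not an employment claim. Condition not met.
  (d) The plaintiff resides in Holrow, which is not Varstead, so one alternative holds. Satisfied.
  (e) The defendant resides in Varstead, so one alternative holds. The exception is not triggered, since the claim does not concern real property. Satisfied.
Only condition (c) fails.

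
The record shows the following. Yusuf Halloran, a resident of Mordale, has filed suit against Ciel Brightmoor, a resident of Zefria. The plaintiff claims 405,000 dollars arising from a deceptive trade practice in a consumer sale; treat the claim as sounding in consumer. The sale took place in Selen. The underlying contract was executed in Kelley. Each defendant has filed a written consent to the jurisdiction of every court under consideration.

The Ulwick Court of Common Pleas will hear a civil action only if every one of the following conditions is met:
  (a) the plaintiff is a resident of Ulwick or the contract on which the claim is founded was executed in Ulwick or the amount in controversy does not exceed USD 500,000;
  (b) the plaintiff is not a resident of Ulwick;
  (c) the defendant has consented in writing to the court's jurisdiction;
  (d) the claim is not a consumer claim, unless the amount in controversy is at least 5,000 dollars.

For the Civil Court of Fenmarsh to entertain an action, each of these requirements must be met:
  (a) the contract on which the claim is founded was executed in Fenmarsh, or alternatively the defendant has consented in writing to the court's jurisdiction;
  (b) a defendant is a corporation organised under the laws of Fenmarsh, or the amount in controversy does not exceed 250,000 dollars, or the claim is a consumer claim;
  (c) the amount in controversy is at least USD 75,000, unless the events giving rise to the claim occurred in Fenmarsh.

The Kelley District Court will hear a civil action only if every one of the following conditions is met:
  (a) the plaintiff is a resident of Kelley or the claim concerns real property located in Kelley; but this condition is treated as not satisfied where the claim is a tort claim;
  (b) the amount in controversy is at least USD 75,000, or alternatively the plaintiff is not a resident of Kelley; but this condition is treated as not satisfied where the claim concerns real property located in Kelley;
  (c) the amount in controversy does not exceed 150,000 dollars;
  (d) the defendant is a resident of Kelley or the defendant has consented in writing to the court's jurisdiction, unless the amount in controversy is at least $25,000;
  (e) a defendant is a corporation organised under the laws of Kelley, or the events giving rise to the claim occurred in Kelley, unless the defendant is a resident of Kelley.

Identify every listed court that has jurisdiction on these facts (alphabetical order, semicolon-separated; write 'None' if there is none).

The Ulwick Court of Common Pleas:
  (a) The amount in controversy is 405,000 dollars, within the $500,000 ceiling, so this disjunct is met. Satisfied.
  (b) The plaintiff resides in Mordale, which is not Ulwick. Met.
  (c) Every defendant has filed written consent. Satisfied.
  (d) The claim is a consumer claim. But the amount in controversy is USD 405,000, which meets the 5,000 dollars floor, and the 'unless' clause therefore excuses the requirement. Satisfied.
  → Jurisdiction lies.
The Civil Court of Fenmarsh:
  (a) Every defendant has filed written consent, so this disjunct is met. Condition met.
  (b) The claim is a consumer claim, so one alternative holds. Met.
  (c) The amount in controversy is USD 405,000, which meets the 75,000 dollars floor. Met.
  → All conditions met; jurisdiction exists.
The Kelley District Court:
  (a) The plaintiff resides in Mordale, not Kelley; the claim does not concern real property — none of the alternatives is met. Not met.
  (b) The amount in controversy is USD 405,000, which meets the 75,000 dollars floor — that alternative is enough. The carve-out does not apply: the claim does not concern real property. Condition met.
  (c) The amount in controversy is $405,000, above the 150,000 dollars ceiling. Not satisfied.
  (d) Every defendant has filed written consent, which satisfies one of the alternatives. Met.
  (e) No defendant is a corporation; the operative events occurred in Selen, not Kelley — no alternative holds. The proviso offers no rescue either, since the defendant resides in Zefria, not Kelley. Condition not met.
  → The court lacks jurisdiction.

the Civil Court of Fenmarsh; the Ulwick Court of Common Pleas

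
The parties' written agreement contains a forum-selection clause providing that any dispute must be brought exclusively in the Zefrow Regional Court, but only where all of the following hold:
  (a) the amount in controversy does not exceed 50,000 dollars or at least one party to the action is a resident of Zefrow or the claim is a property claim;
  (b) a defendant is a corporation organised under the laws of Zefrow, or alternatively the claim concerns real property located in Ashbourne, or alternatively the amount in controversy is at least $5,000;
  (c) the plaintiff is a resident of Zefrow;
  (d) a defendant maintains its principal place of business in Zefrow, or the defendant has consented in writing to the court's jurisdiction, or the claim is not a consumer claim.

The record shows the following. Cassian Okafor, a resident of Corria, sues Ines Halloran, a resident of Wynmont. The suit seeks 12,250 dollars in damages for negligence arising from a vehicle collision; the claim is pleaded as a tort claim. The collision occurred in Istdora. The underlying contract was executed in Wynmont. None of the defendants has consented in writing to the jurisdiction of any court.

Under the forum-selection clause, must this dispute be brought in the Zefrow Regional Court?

The Zefrow Regional Court:
  (a) The amount in controversy is USD 12,250, within the $50,000 ceiling, so this disjunct is met. Met.
  (b) The amount in controversy is 12,250 dollars, which meets the USD 5,000 floor, so one alternative holds. Satisfied.
  (c) The plaintiff resides in Corria, not Zefrow. Not satisfied.
  (d) The claim is a tort claim, not a consumer claim, so this disjunct is met. Condition met.
  → The clause does not apply.

No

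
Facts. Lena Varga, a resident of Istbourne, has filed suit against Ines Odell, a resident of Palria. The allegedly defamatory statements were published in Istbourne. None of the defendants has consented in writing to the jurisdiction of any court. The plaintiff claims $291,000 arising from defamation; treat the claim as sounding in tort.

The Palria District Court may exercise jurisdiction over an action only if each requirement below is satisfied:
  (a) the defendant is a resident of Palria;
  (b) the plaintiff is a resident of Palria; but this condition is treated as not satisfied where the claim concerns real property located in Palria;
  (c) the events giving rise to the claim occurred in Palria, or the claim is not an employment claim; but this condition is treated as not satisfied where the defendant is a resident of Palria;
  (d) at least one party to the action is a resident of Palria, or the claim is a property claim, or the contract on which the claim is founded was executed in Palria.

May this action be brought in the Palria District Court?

No

The Palria District Court:
  (a) The defendant resides in Palria. Condition met.
  (b) The plaintiff resides in Istbourne, not Palria. Condition not met.
  (c) The claim is a tort claim, not an employment claim, which satisfies one of the alternatives. However, the defendant resides in Palria, which falls within the stated exception and so defeats the condition. Not met.
  (d) Ines Odell resides in Palria, so one alternative holds. Condition met.
  → Not every requirement is met — no jurisdiction.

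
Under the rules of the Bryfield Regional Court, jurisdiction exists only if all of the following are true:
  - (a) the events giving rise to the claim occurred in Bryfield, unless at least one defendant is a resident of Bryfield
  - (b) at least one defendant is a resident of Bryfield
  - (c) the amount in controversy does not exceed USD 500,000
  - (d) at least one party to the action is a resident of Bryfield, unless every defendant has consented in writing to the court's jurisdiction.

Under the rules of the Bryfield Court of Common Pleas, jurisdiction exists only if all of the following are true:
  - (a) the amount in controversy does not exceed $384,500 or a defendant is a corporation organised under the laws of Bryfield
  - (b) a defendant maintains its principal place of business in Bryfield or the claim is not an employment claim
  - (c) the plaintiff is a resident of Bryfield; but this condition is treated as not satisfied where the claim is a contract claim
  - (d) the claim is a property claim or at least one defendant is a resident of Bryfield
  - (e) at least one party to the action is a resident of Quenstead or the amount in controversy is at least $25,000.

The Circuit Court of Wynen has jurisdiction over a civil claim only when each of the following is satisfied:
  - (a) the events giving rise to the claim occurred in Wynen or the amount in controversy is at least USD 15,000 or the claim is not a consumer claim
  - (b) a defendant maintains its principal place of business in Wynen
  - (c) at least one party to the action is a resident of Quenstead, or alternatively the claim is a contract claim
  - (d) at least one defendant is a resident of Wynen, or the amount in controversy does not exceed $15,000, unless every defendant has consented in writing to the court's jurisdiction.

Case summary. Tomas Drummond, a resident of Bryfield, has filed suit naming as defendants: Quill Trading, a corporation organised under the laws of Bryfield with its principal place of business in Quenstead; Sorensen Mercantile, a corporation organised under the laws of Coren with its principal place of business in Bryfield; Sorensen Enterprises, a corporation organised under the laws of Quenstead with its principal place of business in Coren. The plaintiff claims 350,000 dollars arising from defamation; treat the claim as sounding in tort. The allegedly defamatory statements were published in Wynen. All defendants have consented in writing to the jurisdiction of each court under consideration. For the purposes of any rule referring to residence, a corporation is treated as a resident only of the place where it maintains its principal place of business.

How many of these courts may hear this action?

2

The Bryfield Regional Court:
  (a) The operative events occurred in Wynen, not Bryfield. However, Sorensen Mercantile resides in Bryfield, so the 'unless' proviso supplies this condition. Met.
  (b) Sorensen Mercantile resides in Bryfield. Met.
  (c) The amount in controversy is 350,000 dollars, within the 500,000 dollars ceiling. Condition met.
  (d) Tomas Drummond resides in Bryfield. Satisfied.
  → Every requirement is satisfied — jurisdiction.
The Bryfield Court of Common Pleas:
  (a) The amount in controversy is USD 350,000, within the USD 384,500 ceiling, so this disjunct is met. Satisfied.
  (b) Sorensen Mercantile has its principal place of business in Bryfield, so this disjunct is met. Satisfied.
  (c) The plaintiff resides in Bryfield. And the carve-out is inapplicable — the claim is a tort claim, not a contract claim. Met.
  (d) Sorensen Mercantile resides in Bryfield — that alternative is enough. Condition met.
  (e) Quill Trading resides in Quenstead, so this disjunct is met. Satisfied.
  → Every requirement is satisfied — jurisdiction.
The Circuit Court of Wynen:
  (a) The operative events occurred in Wynen — that alternative is enough. Condition met.
  (b) The corporate defendant(s) have their principal place of business in Bryfield, Coren, Quenstead, not Wynen. Fails.
  (c) Quill Trading resides in Quenstead, which satisfies one of the alternatives. Condition met.
  (d) No defendant resides in Wynen (they reside in Quenstead, Bryfield, Coren); the amount in controversy is USD 350,000, above the 15,000 dollars ceiling — no alternative holds. The proviso rescues it, though: every defendant has filed written consent. Condition met.
  → Not every requirement is met — no jurisdiction.
Courts with jurisdiction: the Bryfield Regional Court, the Bryfield Court of Common Pleas — 2 in total.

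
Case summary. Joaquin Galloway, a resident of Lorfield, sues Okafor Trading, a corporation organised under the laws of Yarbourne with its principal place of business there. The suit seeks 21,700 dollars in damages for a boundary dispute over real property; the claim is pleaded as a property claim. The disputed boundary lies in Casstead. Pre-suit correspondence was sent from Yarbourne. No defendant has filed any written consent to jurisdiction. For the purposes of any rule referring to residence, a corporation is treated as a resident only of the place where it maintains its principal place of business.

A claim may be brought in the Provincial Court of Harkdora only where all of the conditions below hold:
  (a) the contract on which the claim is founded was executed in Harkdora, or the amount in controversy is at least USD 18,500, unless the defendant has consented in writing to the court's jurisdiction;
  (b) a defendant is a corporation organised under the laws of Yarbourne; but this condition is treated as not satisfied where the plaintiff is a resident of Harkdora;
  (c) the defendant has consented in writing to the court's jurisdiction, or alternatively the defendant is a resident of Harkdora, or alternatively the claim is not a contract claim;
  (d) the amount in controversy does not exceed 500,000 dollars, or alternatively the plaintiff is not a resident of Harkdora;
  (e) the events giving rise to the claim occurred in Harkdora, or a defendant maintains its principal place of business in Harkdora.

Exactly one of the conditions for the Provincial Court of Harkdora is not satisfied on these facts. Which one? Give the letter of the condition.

The Provincial Court of Harkdora:
  (a) The amount in controversy is USD 21,700, which meets the 18,500 dollars floor, which satisfies one of the alternatives. Met.
  (b) Okafor Trading is organised under the laws of Yarbourne. And the carve-out is inapplicable — the plaintiff resides in Lorfield, not Harkdora. Satisfied.
  (c) The claim is a property claim, not a contract claim, which satisfies one of the alternatives. Satisfied.
  (d) The amount in controversy is $21,700, within the USD 500,000 ceiling, so one alternative holds. Satisfied.
  (e) The operative events occurred in Casstead, not Harkdora; the corporate defendant(s) have their principal place of business in Yarbourne, not Harkdora — every alternative fails. Fails.
Only condition (e) fails.

(e)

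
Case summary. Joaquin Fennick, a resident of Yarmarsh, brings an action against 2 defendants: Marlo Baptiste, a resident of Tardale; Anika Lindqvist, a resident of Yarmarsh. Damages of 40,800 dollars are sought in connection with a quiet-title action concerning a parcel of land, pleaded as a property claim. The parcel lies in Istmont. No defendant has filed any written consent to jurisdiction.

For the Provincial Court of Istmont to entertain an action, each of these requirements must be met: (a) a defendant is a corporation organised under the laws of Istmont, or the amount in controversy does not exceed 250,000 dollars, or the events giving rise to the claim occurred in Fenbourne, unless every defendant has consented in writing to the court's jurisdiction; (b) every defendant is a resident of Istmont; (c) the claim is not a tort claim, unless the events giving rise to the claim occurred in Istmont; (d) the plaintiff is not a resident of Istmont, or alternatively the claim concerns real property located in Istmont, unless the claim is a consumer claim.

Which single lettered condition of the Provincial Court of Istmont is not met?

(b)

The Provincial Court of Istmont:
  (a) The amount in controversy is USD 40,800, within the USD 250,000 ceiling — that alternative is enough. Met.
  (b) The defendants reside as follows — Marlo Baptiste in Tardale, Anika Lindqvist in Yarmarsh — not all in Istmont. Fails.
  (c) The claim is a property claim, not a tort claim. Condition met.
  (d) The plaintiff resides in Yarmarsh, which is not Istmont, so this disjunct is met. Condition met.
Only condition (b) fails.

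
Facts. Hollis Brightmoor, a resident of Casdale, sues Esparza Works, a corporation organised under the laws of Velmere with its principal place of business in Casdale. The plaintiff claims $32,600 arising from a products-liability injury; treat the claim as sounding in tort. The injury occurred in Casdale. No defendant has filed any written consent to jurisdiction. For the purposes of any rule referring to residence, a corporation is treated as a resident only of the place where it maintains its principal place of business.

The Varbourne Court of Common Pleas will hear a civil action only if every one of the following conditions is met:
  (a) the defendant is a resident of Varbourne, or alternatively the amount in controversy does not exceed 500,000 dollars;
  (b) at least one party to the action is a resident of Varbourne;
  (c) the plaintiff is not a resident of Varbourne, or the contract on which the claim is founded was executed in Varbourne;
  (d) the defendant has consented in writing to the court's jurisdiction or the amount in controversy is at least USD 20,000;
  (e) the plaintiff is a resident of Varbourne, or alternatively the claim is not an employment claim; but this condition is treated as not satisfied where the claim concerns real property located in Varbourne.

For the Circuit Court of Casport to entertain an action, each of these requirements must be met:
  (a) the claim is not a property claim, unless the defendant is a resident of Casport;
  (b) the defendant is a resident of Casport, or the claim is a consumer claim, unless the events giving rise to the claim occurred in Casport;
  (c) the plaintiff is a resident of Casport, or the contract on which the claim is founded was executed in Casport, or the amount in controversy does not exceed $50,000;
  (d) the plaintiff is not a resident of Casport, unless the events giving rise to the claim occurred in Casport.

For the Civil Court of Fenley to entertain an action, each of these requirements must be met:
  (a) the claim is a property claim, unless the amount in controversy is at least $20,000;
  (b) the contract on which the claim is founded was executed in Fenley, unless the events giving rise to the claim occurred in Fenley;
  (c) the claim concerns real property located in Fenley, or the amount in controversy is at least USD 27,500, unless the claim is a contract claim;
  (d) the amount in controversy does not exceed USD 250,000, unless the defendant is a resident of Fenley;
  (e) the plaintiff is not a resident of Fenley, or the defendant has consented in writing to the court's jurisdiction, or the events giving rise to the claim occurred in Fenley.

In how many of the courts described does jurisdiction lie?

0

The Varbourne Court of Common Pleas:
  (a) The amount in controversy is 32,600 dollars, within the USD 500,000 ceiling, which satisfies one of the alternatives. Satisfied.
  (b) No party resides in Varbourne. Condition not met.
  (c) The plaintiff resides in Casdale, which is not Varbourne, so one alternative holds. Met.
  (d) The amount in controversy is 32,600 dollars, which meets the USD 20,000 floor — that alternative is enough. Met.
  (e) The claim is a tort claim, not an employment claim — that alternative is enough. The exception is not triggered, since the claim does not concern real property. Satisfied.
  → No jurisdiction.
The Circuit Court of Casport:
  (a) The claim is a tort claim, not a property claim. Met.
  (b) The defendant resides in Casdale, not Casport; the claim is a tort claim, not a consumer claim — none of the alternatives is met. Nor does the 'unless' clause help: the operative events occurred in Casdale, not Casport. Not satisfied.
  (c) The amount in controversy is 32,600 dollars, within the 50,000 dollars ceiling, so one alternative holds. Met.
  (d) The plaintiff resides in Casdale, which is not Casport. Satisfied.
  → No jurisdiction.
The Civil Court of Fenley:
  (a) The claim is a tort claim, not a property claim. The proviso rescues it, though: the amount in controversy is 32,600 dollars, which meets the 20,000 dollars floor. Condition met.
  (b) No contract (and hence no place of execution) is alleged. Nor does the 'unless' clause help: the operative events occurred in Casdale, not Fenley. Not met.
  (c) The amount in controversy is $32,600, which meets the $27,500 floor, so this disjunct is met. Satisfied.
  (d) The amount in controversy is 32,600 dollars, within the $250,000 ceiling. Condition met.
  (e) The plaintiff resides in Casdale, which is not Fenley — that alternative is enough. Met.
  → Not every requirement is met — no jurisdiction.
No court satisfies all of its conditions.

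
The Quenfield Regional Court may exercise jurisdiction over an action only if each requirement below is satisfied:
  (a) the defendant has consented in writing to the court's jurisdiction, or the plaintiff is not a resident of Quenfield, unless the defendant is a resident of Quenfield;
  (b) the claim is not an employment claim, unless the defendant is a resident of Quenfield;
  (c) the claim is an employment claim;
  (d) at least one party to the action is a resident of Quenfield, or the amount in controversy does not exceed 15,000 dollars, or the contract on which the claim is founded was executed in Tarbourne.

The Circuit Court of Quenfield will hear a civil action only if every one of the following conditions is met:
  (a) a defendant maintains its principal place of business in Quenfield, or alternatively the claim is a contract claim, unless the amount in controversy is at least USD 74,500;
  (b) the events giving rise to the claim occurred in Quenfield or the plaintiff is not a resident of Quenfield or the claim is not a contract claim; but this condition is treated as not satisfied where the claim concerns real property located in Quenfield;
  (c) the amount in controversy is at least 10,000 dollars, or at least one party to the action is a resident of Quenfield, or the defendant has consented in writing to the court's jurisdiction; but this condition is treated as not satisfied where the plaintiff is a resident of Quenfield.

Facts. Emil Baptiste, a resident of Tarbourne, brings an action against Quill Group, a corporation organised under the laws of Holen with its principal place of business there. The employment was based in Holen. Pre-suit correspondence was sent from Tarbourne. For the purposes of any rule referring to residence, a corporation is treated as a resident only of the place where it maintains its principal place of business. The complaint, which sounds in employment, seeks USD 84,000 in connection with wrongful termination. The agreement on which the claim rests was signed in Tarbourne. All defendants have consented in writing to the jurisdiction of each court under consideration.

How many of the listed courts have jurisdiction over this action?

1

The Quenfield Regional Court:
  (a) Every defendant has filed written consent, which satisfies one of the alternatives. Met.
  (b) The claim is an employment claim. The proviso offers no rescue either, since the defendant resides in Holen, not Quenfield. Not met.
  (c) The claim is an employment claim. Satisfied.
  (d) The contract was executed in Tarbourne, so one alternative holds. Met.
  → At least one condition fails; no jurisdiction.
The Circuit Court of Quenfield:
  (a) The corporate defendant(s) have their principal place of business in Holen, not Quenfield; the claim is an employment claim, not a contract claim — none of the alternatives is met. The proviso rescues it, though: the amount in controversy is $84,000, which meets the USD 74,500 floor. Condition met.
  (b) The plaintiff resides in Tarbourne, which is not Quenfield — that alternative is enough. And the carve-out is inapplicable — the claim does not concern real property. Condition met.
  (c) The amount in controversy is USD 84,000, which meets the USD 10,000 floor, so this disjunct is met. The carve-out does not apply: the plaintiff resides in Tarbourne, not Quenfield. Condition met.
  → Every requirement is satisfied — jurisdiction.
Courts with jurisdiction: the Circuit Court of Quenfield — 1 in total.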